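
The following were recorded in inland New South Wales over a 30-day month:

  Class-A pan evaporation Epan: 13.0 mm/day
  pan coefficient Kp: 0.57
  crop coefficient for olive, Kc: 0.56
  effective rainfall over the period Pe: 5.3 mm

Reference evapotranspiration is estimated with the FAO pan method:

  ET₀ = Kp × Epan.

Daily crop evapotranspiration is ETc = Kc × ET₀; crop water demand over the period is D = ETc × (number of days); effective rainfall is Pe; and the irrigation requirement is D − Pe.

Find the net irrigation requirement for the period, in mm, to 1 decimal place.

ET₀ = 0.57 × 13.0 = 7.4100 mm/d
ETc = Kc × ET₀ = 0.56 × 7.4100 = 4.1496 mm/d
Crop demand D = ETc × 30 d = 4.1496 × 30 = 124.488 mm
D − Pe = 124.488 − 5.3 = 119.188 mm

119.2 mm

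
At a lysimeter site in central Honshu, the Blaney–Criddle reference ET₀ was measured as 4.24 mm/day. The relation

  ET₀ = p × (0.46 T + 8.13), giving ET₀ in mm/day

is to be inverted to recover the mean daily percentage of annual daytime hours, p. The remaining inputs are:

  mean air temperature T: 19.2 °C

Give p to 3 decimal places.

p = ET₀ / (0.46 T + 8.13) = 4.24 / (0.46 × 19.2 + 8.13) = 4.24 / 16.962 = 0.2500

0.250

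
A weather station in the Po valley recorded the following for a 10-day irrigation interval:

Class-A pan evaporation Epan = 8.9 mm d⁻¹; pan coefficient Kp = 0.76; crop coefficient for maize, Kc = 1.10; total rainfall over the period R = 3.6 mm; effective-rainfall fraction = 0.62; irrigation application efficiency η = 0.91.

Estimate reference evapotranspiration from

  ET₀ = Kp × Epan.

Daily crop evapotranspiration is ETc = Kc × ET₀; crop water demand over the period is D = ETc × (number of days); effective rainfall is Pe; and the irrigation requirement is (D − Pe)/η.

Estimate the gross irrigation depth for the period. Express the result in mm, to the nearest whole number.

ET₀ = 0.76 × 8.9 = 6.7640 mm/d
ETc = Kc × ET₀ = 1.10 × 6.7640 = 7.4404 mm/d
Crop demand D = ETc × 10 d = 7.4404 × 10 = 74.404 mm
Pe = 0.62 × 3.6 = 2.232 mm
D − Pe = 74.404 − 2.232 = 72.172 mm
Gross irrigation = 72.172 / 0.91 = 79.310 mm

79 mm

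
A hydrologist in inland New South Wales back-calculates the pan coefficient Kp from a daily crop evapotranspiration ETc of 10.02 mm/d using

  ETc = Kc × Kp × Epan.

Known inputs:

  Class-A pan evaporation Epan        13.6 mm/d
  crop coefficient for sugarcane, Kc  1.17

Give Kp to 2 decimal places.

0.63

ETc = Kc × Kp × Epan  ⇒  Kp = ETc / (Kc × Epan)
Kp = 10.02 / (1.17 × 13.6) = 10.02 / 15.912 = 0.6297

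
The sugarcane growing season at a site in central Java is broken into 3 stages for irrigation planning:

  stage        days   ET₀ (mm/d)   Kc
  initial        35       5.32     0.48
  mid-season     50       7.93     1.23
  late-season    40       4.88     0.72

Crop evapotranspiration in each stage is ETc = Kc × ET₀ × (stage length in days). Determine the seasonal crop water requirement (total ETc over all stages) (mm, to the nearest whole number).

718 mm

initial: 0.48 × 5.32 × 35 = 89.38 mm
mid-season: 1.23 × 7.93 × 50 = 487.70 mm
late-season: 0.72 × 4.88 × 40 = 140.54 mm
Seasonal total = 717.62 mm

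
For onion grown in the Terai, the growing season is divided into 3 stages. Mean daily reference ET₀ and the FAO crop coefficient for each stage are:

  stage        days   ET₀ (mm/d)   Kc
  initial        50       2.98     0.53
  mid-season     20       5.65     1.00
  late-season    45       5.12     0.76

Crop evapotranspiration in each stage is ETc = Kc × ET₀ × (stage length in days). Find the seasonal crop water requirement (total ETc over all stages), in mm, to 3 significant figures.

367 mm

initial: 0.53 × 2.98 × 50 = 78.97 mm
mid-season: 1.00 × 5.65 × 20 = 113.00 mm
late-season: 0.76 × 5.12 × 45 = 175.10 mm
Seasonal total = 367.07 mm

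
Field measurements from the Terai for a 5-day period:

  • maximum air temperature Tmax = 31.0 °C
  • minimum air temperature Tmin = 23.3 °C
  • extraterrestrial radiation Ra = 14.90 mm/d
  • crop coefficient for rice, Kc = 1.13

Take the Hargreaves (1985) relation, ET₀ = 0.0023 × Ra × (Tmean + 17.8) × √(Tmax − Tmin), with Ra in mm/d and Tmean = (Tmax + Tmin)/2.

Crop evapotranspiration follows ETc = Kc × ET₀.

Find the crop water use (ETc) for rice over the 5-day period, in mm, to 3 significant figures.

24.2 mm

Tmean = (31.0 + 23.3)/2 = 27.15 °C
ET₀ = 0.0023 × 14.90 × (27.15 + 17.8) × √7.7 = 0.0023 × 14.90 × 44.95 × 2.7749 = 4.2746 mm/d
ETc = Kc × ET₀ = 1.13 × 4.2746 = 4.8303 mm/d
Over 5 days: 4.8303 × 5 = 24.152 mm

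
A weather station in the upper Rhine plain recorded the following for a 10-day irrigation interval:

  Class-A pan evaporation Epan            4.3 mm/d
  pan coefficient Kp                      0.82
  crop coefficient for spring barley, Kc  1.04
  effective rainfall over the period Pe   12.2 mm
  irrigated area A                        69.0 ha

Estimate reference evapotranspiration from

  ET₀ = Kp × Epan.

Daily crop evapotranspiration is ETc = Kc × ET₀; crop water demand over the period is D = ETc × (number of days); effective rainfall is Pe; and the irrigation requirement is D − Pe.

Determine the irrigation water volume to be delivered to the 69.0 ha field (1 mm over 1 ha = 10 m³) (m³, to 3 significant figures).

ET₀ = 0.82 × 4.3 = 3.5260 mm/d
ETc = Kc × ET₀ = 1.04 × 3.5260 = 3.6670 mm/d
Crop demand D = ETc × 10 d = 3.6670 × 10 = 36.670 mm
D − Pe = 36.670 − 12.2 = 24.470 mm
Volume = 24.470 mm × 69.0 ha × 10 = 16884.3 m³

16900 m³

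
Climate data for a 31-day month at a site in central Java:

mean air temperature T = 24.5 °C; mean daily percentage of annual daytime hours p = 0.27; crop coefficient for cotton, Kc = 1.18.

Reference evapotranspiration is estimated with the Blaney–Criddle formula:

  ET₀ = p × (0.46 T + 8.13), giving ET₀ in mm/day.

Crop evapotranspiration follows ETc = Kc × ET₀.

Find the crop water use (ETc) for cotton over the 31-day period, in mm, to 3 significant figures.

192 mm

ET₀ = 0.27 × (0.46 × 24.5 + 8.13) = 0.27 × 19.400 = 5.2380 mm/d
ETc = Kc × ET₀ = 1.18 × 5.2380 = 6.1808 mm/d
Over 31 days: 6.1808 × 31 = 191.605 mm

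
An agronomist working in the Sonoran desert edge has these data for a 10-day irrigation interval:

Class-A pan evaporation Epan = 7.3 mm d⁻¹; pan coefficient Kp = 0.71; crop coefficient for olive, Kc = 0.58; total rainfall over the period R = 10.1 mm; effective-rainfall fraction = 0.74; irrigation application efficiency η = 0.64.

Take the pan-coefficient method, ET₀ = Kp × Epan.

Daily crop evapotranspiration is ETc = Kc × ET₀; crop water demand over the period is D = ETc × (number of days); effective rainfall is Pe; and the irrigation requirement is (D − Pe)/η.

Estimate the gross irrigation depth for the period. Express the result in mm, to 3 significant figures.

ET₀ = 0.71 × 7.3 = 5.1830 mm/d
ETc = Kc × ET₀ = 0.58 × 5.1830 = 3.0061 mm/d
Crop demand D = ETc × 10 d = 3.0061 × 10 = 30.061 mm
Pe = 0.74 × 10.1 = 7.474 mm
D − Pe = 30.061 − 7.474 = 22.587 mm
Gross irrigation = 22.587 / 0.64 = 35.292 mm

35.3 mm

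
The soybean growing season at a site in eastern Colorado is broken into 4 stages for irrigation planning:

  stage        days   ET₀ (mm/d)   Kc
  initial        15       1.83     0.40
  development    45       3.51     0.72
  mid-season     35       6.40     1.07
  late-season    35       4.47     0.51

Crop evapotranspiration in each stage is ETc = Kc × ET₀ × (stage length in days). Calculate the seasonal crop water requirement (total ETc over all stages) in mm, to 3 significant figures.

444 mm

initial: 0.40 × 1.83 × 15 = 10.98 mm
development: 0.72 × 3.51 × 45 = 113.72 mm
mid-season: 1.07 × 6.40 × 35 = 239.68 mm
late-season: 0.51 × 4.47 × 35 = 79.79 mm
Seasonal total = 444.17 mm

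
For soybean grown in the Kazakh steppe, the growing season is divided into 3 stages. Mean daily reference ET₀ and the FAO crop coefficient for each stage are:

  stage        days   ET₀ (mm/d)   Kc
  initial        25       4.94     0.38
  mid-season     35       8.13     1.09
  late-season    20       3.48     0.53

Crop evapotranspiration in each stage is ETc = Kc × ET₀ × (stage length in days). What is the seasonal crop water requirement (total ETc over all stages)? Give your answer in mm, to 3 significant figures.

initial: 0.38 × 4.94 × 25 = 46.93 mm
mid-season: 1.09 × 8.13 × 35 = 310.16 mm
late-season: 0.53 × 3.48 × 20 = 36.89 mm
Seasonal total = 393.98 mm

394 mm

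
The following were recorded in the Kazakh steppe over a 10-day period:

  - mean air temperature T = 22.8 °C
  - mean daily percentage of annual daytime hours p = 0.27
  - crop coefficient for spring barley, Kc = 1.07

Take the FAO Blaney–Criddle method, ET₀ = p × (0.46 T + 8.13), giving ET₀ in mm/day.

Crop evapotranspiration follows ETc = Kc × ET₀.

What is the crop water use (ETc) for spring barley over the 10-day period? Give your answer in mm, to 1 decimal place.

53.8 mm

ET₀ = 0.27 × (0.46 × 22.8 + 8.13) = 0.27 × 18.618 = 5.0269 mm/d
ETc = Kc × ET₀ = 1.07 × 5.0269 = 5.3788 mm/d
Over 10 days: 5.3788 × 10 = 53.788 mm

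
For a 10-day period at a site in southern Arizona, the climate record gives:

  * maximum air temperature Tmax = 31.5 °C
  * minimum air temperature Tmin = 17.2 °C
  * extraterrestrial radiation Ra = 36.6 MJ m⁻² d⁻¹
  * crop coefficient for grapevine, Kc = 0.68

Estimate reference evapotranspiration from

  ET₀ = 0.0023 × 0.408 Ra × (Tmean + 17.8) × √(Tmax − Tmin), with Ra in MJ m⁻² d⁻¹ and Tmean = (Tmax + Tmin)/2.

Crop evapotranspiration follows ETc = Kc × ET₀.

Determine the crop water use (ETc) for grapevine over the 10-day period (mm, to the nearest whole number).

37 mm

Tmean = (31.5 + 17.2)/2 = 24.35 °C
0.408 Ra = 0.408 × 36.6 = 14.9328 mm/d equivalent
ET₀ = 0.0023 × 14.9328 × (24.35 + 17.8) × √14.3 = 0.0023 × 14.9328 × 42.15 × 3.7815 = 5.4743 mm/d
ETc = Kc × ET₀ = 0.68 × 5.4743 = 3.7225 mm/d
Over 10 days: 3.7225 × 10 = 37.225 mm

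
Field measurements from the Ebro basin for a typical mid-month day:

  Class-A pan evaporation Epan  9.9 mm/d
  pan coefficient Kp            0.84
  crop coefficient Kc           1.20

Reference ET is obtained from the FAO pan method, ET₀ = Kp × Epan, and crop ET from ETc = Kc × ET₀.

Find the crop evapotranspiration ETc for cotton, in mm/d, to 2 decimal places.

9.98 mm/d

ET₀ = 0.84 × 9.9 = 8.3160 mm/d
ETc = Kc × ET₀ = 1.20 × 8.3160 = 9.9792 mm/d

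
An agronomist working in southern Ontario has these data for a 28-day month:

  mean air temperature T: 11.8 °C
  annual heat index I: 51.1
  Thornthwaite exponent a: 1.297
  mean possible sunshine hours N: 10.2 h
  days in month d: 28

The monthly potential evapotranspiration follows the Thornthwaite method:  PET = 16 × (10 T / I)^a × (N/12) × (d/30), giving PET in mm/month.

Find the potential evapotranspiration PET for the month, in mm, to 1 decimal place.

37.6 mm

10T/I = 10 × 11.8 / 51.1 = 2.3092
(10T/I)^a = 2.3092^1.297 = 2.9608
Uncorrected PET = 16 × 2.9608 = 47.373 mm
Correction = (N/12)(d/30) = (10.2/12)(28/30) = 0.7933
PET = 47.373 × 0.7933 = 37.581 mm/month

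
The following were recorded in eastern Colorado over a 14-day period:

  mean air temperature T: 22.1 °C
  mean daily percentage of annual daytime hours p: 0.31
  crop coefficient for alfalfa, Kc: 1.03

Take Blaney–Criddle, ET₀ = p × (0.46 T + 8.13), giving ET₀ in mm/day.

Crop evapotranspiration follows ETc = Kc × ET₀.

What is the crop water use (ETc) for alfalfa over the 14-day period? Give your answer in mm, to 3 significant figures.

ET₀ = 0.31 × (0.46 × 22.1 + 8.13) = 0.31 × 18.296 = 5.6718 mm/d
ETc = Kc × ET₀ = 1.03 × 5.6718 = 5.8420 mm/d
Over 14 days: 5.8420 × 14 = 81.788 mm

81.8 mm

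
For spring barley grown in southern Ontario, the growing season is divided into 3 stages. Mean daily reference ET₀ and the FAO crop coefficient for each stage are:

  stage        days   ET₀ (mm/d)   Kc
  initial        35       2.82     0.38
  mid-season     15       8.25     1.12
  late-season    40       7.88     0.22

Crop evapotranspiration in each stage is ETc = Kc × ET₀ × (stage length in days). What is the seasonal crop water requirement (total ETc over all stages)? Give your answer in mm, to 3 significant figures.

245 mm

initial: 0.38 × 2.82 × 35 = 37.51 mm
mid-season: 1.12 × 8.25 × 15 = 138.60 mm
late-season: 0.22 × 7.88 × 40 = 69.34 mm
Seasonal total = 245.45 mm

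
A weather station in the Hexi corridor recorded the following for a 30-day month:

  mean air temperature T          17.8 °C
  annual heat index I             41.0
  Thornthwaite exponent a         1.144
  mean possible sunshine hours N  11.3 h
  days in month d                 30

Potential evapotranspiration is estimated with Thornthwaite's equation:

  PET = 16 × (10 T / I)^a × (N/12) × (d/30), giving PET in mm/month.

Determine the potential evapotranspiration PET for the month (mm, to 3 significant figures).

10T/I = 10 × 17.8 / 41.0 = 4.3415
(10T/I)^a = 4.3415^1.144 = 5.3636
Uncorrected PET = 16 × 5.3636 = 85.818 mm
Correction = (N/12)(d/30) = (11.3/12)(30/30) = 0.9417
PET = 85.818 × 0.9417 = 80.815 mm/month

80.8 mm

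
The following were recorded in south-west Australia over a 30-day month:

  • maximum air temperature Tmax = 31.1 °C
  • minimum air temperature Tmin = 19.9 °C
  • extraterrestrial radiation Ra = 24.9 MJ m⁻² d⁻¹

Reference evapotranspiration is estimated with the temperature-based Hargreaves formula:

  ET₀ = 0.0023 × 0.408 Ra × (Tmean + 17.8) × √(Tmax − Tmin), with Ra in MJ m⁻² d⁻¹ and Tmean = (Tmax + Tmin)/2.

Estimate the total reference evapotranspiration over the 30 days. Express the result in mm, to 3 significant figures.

Tmean = (31.1 + 19.9)/2 = 25.50 °C
0.408 Ra = 0.408 × 24.9 = 10.1592 mm/d equivalent
ET₀ = 0.0023 × 10.1592 × (25.50 + 17.8) × √11.2 = 0.0023 × 10.1592 × 43.30 × 3.3466 = 3.3859 mm/d
Over 30 days: 3.3859 × 30 = 101.577 mm

102 mm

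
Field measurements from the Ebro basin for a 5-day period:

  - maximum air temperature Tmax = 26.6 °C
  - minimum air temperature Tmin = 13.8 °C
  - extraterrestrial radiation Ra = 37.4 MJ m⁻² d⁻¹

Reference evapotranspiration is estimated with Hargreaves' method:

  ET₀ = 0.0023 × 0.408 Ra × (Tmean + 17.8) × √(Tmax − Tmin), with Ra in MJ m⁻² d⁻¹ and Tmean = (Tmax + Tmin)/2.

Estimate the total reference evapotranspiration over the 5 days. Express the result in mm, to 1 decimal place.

23.9 mm

Tmean = (26.6 + 13.8)/2 = 20.20 °C
0.408 Ra = 0.408 × 37.4 = 15.2592 mm/d equivalent
ET₀ = 0.0023 × 15.2592 × (20.20 + 17.8) × √12.8 = 0.0023 × 15.2592 × 38.00 × 3.5777 = 4.7714 mm/d
Over 5 days: 4.7714 × 5 = 23.857 mm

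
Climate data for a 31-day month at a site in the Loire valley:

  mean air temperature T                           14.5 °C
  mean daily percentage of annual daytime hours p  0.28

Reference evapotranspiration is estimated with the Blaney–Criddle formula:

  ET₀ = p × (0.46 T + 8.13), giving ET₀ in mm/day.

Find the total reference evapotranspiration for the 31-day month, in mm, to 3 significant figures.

128 mm

ET₀ = 0.28 × (0.46 × 14.5 + 8.13) = 0.28 × 14.800 = 4.1440 mm/d
Monthly total = 4.1440 × 31 = 128.464 mm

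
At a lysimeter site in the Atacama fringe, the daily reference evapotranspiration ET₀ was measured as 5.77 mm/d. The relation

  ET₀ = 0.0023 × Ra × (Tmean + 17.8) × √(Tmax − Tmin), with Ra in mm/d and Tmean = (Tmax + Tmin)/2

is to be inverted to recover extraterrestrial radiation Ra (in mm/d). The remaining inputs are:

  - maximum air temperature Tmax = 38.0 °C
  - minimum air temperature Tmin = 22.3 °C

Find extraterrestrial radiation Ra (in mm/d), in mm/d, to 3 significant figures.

Tmean = 30.15 °C; √ΔT = 3.9623
Ra = ET₀ / [0.0023 × (Tmean+17.8) × √ΔT] = 5.77 / (0.0023 × 47.95 × 3.9623) = 13.204 mm/d

13.2 mm/d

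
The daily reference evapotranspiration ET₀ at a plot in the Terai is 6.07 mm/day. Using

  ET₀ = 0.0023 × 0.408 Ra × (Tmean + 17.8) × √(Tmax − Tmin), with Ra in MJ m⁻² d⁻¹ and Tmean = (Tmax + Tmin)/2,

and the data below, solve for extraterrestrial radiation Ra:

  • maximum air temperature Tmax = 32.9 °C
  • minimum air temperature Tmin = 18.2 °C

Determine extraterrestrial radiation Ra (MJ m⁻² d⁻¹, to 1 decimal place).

38.9 MJ m⁻² d⁻¹

Tmean = (32.9+18.2)/2 = 25.55 °C; ΔT = 14.7
Ra = ET₀ / [0.0023 × 0.408 × (Tmean+17.8) × √ΔT]
   = 6.07 / (0.0023 × 0.408 × 43.35 × 3.8341) = 38.918 MJ m⁻² d⁻¹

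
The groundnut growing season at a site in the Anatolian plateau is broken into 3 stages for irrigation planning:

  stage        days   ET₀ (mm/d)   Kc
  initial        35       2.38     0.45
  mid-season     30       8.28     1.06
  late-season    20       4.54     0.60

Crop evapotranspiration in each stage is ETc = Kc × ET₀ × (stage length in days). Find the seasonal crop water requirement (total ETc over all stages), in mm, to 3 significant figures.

initial: 0.45 × 2.38 × 35 = 37.49 mm
mid-season: 1.06 × 8.28 × 30 = 263.30 mm
late-season: 0.60 × 4.54 × 20 = 54.48 mm
Seasonal total = 355.27 mm

355 mm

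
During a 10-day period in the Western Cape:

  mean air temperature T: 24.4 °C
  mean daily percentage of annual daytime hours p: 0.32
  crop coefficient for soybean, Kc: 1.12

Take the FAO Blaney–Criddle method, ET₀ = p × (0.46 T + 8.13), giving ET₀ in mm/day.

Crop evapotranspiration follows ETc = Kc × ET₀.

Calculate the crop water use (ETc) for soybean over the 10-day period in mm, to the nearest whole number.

ET₀ = 0.32 × (0.46 × 24.4 + 8.13) = 0.32 × 19.354 = 6.1933 mm/d
ETc = Kc × ET₀ = 1.12 × 6.1933 = 6.9365 mm/d
Over 10 days: 6.9365 × 10 = 69.365 mm

69 mm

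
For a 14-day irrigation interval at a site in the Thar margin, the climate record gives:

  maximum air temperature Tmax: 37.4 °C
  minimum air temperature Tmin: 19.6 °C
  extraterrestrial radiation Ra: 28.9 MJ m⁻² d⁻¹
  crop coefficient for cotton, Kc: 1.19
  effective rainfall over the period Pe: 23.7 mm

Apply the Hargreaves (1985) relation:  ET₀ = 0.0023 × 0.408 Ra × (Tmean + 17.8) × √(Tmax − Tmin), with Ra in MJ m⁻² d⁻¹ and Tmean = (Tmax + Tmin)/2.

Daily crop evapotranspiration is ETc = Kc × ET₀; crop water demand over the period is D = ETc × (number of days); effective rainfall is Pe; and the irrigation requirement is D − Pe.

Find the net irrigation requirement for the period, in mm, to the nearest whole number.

65 mm

Tmean = (37.4 + 19.6)/2 = 28.50 °C
0.408 Ra = 0.408 × 28.9 = 11.7912 mm/d equivalent
ET₀ = 0.0023 × 11.7912 × (28.50 + 17.8) × √17.8 = 0.0023 × 11.7912 × 46.30 × 4.2190 = 5.2976 mm/d
ETc = Kc × ET₀ = 1.19 × 5.2976 = 6.3041 mm/d
Crop demand D = ETc × 14 d = 6.3041 × 14 = 88.257 mm
D − Pe = 88.257 − 23.7 = 64.557 mm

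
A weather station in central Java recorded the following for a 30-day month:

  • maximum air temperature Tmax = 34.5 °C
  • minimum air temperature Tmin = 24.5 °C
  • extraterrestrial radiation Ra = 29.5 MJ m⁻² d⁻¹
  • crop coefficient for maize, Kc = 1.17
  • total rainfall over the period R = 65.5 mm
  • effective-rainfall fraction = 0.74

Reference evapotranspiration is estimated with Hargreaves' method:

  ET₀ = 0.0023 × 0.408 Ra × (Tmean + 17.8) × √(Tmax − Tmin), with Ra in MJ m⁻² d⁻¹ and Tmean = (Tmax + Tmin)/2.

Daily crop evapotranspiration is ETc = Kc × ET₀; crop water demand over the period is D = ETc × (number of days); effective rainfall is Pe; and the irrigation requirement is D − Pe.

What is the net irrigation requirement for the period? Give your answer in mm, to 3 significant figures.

Tmean = (34.5 + 24.5)/2 = 29.50 °C
0.408 Ra = 0.408 × 29.5 = 12.0360 mm/d equivalent
ET₀ = 0.0023 × 12.0360 × (29.50 + 17.8) × √10.0 = 0.0023 × 12.0360 × 47.30 × 3.1623 = 4.1407 mm/d
ETc = Kc × ET₀ = 1.17 × 4.1407 = 4.8446 mm/d
Crop demand D = ETc × 30 d = 4.8446 × 30 = 145.338 mm
Pe = 0.74 × 65.5 = 48.470 mm
D − Pe = 145.338 − 48.470 = 96.868 mm

96.9 mm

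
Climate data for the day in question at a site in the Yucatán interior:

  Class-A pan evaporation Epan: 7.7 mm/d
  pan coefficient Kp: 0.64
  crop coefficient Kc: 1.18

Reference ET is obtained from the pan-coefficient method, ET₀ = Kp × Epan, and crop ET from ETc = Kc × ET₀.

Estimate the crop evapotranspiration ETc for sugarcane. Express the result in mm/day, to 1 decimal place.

5.8 mm/day

ET₀ = 0.64 × 7.7 = 4.9280 mm/d
ETc = Kc × ET₀ = 1.18 × 4.9280 = 5.8150 mm/d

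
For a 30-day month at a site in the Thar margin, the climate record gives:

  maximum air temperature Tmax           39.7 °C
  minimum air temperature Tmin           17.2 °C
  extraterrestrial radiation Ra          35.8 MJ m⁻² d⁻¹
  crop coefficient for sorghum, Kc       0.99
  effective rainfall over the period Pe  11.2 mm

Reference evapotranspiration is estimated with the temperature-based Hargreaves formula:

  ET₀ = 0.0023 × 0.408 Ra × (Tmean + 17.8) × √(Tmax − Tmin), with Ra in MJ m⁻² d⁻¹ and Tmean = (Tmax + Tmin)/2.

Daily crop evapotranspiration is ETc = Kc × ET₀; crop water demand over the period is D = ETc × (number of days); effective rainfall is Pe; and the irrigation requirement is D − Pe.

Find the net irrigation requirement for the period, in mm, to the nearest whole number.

Tmean = (39.7 + 17.2)/2 = 28.45 °C
0.408 Ra = 0.408 × 35.8 = 14.6064 mm/d equivalent
ET₀ = 0.0023 × 14.6064 × (28.45 + 17.8) × √22.5 = 0.0023 × 14.6064 × 46.25 × 4.7434 = 7.3701 mm/d
ETc = Kc × ET₀ = 0.99 × 7.3701 = 7.2964 mm/d
Crop demand D = ETc × 30 d = 7.2964 × 30 = 218.892 mm
D − Pe = 218.892 − 11.2 = 207.692 mm

208 mm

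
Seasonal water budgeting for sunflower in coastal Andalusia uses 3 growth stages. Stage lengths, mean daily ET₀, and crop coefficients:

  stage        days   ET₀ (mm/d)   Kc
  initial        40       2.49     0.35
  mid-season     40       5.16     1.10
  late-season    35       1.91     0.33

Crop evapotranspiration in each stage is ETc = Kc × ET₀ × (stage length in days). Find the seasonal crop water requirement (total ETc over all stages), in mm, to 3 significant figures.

initial: 0.35 × 2.49 × 40 = 34.86 mm
mid-season: 1.10 × 5.16 × 40 = 227.04 mm
late-season: 0.33 × 1.91 × 35 = 22.06 mm
Seasonal total = 283.96 mm

284 mm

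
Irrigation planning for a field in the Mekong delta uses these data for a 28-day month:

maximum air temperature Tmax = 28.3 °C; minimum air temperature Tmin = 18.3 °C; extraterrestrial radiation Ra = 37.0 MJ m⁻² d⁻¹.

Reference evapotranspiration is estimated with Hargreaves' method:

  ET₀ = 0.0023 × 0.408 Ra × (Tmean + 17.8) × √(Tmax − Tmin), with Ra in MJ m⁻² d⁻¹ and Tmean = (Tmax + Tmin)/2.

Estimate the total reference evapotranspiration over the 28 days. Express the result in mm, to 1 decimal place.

Tmean = (28.3 + 18.3)/2 = 23.30 °C
0.408 Ra = 0.408 × 37.0 = 15.0960 mm/d equivalent
ET₀ = 0.0023 × 15.0960 × (23.30 + 17.8) × √10.0 = 0.0023 × 15.0960 × 41.10 × 3.1623 = 4.5127 mm/d
Over 28 days: 4.5127 × 28 = 126.356 mm

126.4 mm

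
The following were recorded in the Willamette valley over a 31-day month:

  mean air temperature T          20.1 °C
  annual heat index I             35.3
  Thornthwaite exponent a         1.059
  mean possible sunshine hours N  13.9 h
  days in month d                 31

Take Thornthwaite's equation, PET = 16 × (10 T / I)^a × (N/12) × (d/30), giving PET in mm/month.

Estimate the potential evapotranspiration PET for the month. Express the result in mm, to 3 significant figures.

10T/I = 10 × 20.1 / 35.3 = 5.6941
(10T/I)^a = 5.6941^1.059 = 6.3095
Uncorrected PET = 16 × 6.3095 = 100.952 mm
Correction = (N/12)(d/30) = (13.9/12)(31/30) = 1.1969
PET = 100.952 × 1.1969 = 120.829 mm/month

121 mm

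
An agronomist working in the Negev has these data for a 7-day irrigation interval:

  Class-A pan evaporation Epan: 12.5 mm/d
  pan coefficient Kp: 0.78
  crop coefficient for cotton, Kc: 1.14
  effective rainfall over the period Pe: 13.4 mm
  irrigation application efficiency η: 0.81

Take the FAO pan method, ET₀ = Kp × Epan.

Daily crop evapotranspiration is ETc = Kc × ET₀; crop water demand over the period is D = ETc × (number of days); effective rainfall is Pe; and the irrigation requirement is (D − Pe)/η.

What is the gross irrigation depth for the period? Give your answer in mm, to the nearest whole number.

ET₀ = 0.78 × 12.5 = 9.7500 mm/d
ETc = Kc × ET₀ = 1.14 × 9.7500 = 11.1150 mm/d
Crop demand D = ETc × 7 d = 11.1150 × 7 = 77.805 mm
D − Pe = 77.805 − 13.4 = 64.405 mm
Gross irrigation = 64.405 / 0.81 = 79.512 mm

80 mm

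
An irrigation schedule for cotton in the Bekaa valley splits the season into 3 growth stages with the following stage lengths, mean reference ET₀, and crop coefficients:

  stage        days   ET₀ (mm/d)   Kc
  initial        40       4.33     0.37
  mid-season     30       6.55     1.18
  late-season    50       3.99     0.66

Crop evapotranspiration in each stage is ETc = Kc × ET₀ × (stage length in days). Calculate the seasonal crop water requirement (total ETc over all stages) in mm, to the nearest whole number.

initial: 0.37 × 4.33 × 40 = 64.08 mm
mid-season: 1.18 × 6.55 × 30 = 231.87 mm
late-season: 0.66 × 3.99 × 50 = 131.67 mm
Seasonal total = 427.62 mm

428 mm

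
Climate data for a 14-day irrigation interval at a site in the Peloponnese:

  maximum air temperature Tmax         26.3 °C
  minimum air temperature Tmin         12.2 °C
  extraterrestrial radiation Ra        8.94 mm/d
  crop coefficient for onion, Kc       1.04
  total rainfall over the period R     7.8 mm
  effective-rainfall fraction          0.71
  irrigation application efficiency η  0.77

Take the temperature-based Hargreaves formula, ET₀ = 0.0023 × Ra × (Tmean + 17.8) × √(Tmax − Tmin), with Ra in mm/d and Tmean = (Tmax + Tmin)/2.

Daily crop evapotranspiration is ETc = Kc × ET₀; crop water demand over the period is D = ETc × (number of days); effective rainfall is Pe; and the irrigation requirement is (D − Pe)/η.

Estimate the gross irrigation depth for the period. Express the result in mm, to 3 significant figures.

46.9 mm

Tmean = (26.3 + 12.2)/2 = 19.25 °C
ET₀ = 0.0023 × 8.94 × (19.25 + 17.8) × √14.1 = 0.0023 × 8.94 × 37.05 × 3.7550 = 2.8606 mm/d
ETc = Kc × ET₀ = 1.04 × 2.8606 = 2.9750 mm/d
Crop demand D = ETc × 14 d = 2.9750 × 14 = 41.650 mm
Pe = 0.71 × 7.8 = 5.538 mm
D − Pe = 41.650 − 5.538 = 36.112 mm
Gross irrigation = 36.112 / 0.77 = 46.899 mm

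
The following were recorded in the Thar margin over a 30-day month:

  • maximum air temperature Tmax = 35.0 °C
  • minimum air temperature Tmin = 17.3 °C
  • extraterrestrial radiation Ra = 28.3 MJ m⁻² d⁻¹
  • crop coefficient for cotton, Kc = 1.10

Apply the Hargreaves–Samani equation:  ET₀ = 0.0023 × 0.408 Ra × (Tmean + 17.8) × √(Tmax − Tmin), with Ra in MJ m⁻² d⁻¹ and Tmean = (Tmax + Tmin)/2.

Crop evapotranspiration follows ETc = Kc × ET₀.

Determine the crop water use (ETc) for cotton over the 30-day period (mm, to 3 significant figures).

Tmean = (35.0 + 17.3)/2 = 26.15 °C
0.408 Ra = 0.408 × 28.3 = 11.5464 mm/d equivalent
ET₀ = 0.0023 × 11.5464 × (26.15 + 17.8) × √17.7 = 0.0023 × 11.5464 × 43.95 × 4.2071 = 4.9104 mm/d
ETc = Kc × ET₀ = 1.10 × 4.9104 = 5.4014 mm/d
Over 30 days: 5.4014 × 30 = 162.042 mm

162 mm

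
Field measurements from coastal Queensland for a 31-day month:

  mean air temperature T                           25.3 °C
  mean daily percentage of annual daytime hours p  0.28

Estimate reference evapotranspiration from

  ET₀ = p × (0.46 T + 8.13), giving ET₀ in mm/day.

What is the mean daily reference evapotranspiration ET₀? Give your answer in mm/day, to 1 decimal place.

5.5 mm/day

ET₀ = 0.28 × (0.46 × 25.3 + 8.13) = 0.28 × 19.768 = 5.5350 mm/d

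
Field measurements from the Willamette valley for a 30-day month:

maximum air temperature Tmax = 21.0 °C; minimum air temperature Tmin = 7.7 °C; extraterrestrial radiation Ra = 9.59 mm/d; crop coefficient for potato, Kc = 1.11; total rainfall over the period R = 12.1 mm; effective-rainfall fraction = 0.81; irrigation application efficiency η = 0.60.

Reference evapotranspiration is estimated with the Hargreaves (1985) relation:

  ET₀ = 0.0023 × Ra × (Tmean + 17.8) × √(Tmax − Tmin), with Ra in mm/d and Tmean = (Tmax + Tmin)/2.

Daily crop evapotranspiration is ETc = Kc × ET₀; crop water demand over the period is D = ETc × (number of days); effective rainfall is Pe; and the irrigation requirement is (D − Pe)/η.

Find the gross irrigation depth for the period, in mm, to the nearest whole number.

Tmean = (21.0 + 7.7)/2 = 14.35 °C
ET₀ = 0.0023 × 9.59 × (14.35 + 17.8) × √13.3 = 0.0023 × 9.59 × 32.15 × 3.6469 = 2.5861 mm/d
ETc = Kc × ET₀ = 1.11 × 2.5861 = 2.8706 mm/d
Crop demand D = ETc × 30 d = 2.8706 × 30 = 86.118 mm
Pe = 0.81 × 12.1 = 9.801 mm
D − Pe = 86.118 − 9.801 = 76.317 mm
Gross irrigation = 76.317 / 0.60 = 127.195 mm

127 mm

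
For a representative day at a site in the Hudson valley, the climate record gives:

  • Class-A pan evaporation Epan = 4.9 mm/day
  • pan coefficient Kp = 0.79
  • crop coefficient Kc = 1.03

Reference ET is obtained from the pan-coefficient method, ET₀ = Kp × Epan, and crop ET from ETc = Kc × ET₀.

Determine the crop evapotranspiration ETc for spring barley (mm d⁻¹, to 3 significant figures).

ET₀ = 0.79 × 4.9 = 3.8710 mm/d
ETc = Kc × ET₀ = 1.03 × 3.8710 = 3.9871 mm/d

3.99 mm d⁻¹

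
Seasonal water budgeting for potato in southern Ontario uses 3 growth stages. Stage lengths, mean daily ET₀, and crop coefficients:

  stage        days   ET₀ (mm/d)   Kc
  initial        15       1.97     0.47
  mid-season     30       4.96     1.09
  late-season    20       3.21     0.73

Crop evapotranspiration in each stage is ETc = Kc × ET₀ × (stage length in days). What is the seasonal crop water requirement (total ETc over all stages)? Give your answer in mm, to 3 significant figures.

initial: 0.47 × 1.97 × 15 = 13.89 mm
mid-season: 1.09 × 4.96 × 30 = 162.19 mm
late-season: 0.73 × 3.21 × 20 = 46.87 mm
Seasonal total = 222.95 mm

223 mm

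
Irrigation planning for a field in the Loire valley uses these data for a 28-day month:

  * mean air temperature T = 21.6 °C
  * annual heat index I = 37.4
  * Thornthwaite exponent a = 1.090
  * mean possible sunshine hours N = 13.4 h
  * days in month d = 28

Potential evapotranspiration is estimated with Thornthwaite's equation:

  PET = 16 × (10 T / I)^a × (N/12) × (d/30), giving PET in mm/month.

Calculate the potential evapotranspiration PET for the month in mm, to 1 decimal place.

112.8 mm

10T/I = 10 × 21.6 / 37.4 = 5.7754
(10T/I)^a = 5.7754^1.090 = 6.7628
Uncorrected PET = 16 × 6.7628 = 108.205 mm
Correction = (N/12)(d/30) = (13.4/12)(28/30) = 1.0422
PET = 108.205 × 1.0422 = 112.771 mm/month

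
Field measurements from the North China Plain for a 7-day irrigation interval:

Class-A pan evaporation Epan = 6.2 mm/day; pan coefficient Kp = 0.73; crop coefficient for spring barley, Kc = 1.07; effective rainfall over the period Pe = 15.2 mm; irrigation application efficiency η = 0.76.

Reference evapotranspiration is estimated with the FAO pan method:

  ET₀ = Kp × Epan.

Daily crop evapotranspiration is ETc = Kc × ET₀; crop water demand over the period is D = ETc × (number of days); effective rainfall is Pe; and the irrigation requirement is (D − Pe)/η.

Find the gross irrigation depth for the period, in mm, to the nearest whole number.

25 mm

ET₀ = 0.73 × 6.2 = 4.5260 mm/d
ETc = Kc × ET₀ = 1.07 × 4.5260 = 4.8428 mm/d
Crop demand D = ETc × 7 d = 4.8428 × 7 = 33.900 mm
D − Pe = 33.900 − 15.2 = 18.700 mm
Gross irrigation = 18.700 / 0.76 = 24.605 mm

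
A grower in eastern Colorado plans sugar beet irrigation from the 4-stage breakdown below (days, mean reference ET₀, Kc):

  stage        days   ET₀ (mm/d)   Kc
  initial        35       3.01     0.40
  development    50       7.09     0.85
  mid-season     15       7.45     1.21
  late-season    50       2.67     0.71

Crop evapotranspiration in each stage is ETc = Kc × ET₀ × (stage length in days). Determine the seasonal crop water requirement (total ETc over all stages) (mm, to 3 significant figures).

573 mm

initial: 0.40 × 3.01 × 35 = 42.14 mm
development: 0.85 × 7.09 × 50 = 301.33 mm
mid-season: 1.21 × 7.45 × 15 = 135.22 mm
late-season: 0.71 × 2.67 × 50 = 94.79 mm
Seasonal total = 573.48 mm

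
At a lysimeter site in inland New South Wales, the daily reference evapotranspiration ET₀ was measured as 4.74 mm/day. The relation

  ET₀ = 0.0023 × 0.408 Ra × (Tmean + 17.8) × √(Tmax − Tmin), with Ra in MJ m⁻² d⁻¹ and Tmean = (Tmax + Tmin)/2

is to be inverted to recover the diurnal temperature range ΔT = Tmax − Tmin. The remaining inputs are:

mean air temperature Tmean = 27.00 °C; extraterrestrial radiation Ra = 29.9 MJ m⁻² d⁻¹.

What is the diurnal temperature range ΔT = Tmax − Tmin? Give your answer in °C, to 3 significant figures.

√ΔT = ET₀ / [0.0023 × 0.408 × Ra × (Tmean+17.8)] = 4.74 / (0.0023 × 12.1992 × 44.80) = 3.7709
ΔT = 3.7709² = 14.220 °C

14.2 °C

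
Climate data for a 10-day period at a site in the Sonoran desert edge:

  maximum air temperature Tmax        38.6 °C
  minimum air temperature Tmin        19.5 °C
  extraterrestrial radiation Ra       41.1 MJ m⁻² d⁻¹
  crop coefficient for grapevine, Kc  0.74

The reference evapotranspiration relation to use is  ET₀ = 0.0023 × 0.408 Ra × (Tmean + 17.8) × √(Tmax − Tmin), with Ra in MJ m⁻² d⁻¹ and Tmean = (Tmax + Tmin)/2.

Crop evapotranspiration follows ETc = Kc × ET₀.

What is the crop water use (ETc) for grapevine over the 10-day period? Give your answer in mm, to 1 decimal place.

58.4 mm

Tmean = (38.6 + 19.5)/2 = 29.05 °C
0.408 Ra = 0.408 × 41.1 = 16.7688 mm/d equivalent
ET₀ = 0.0023 × 16.7688 × (29.05 + 17.8) × √19.1 = 0.0023 × 16.7688 × 46.85 × 4.3704 = 7.8970 mm/d
ETc = Kc × ET₀ = 0.74 × 7.8970 = 5.8438 mm/d
Over 10 days: 5.8438 × 10 = 58.438 mm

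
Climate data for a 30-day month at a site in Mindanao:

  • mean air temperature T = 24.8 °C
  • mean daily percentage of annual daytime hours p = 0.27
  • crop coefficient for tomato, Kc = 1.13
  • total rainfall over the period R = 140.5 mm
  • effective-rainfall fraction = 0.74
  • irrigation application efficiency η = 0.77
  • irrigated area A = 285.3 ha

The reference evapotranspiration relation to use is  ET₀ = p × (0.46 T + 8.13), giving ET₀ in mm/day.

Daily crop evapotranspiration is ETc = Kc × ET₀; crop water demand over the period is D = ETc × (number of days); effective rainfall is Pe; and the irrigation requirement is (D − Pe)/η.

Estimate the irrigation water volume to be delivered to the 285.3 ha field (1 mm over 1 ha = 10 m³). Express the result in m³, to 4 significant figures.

ET₀ = 0.27 × (0.46 × 24.8 + 8.13) = 0.27 × 19.538 = 5.2753 mm/d
ETc = Kc × ET₀ = 1.13 × 5.2753 = 5.9611 mm/d
Crop demand D = ETc × 30 d = 5.9611 × 30 = 178.833 mm
Pe = 0.74 × 140.5 = 103.970 mm
D − Pe = 178.833 − 103.970 = 74.863 mm
Gross irrigation = 74.863 / 0.77 = 97.225 mm
Volume = 97.225 mm × 285.3 ha × 10 = 277382.9 m³

277400 m³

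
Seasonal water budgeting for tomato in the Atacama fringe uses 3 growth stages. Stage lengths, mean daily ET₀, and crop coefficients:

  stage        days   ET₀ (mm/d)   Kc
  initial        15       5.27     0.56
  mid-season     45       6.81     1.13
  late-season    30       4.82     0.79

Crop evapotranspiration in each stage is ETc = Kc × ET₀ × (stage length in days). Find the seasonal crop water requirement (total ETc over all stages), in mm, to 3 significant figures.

505 mm

initial: 0.56 × 5.27 × 15 = 44.27 mm
mid-season: 1.13 × 6.81 × 45 = 346.29 mm
late-season: 0.79 × 4.82 × 30 = 114.23 mm
Seasonal total = 504.79 mm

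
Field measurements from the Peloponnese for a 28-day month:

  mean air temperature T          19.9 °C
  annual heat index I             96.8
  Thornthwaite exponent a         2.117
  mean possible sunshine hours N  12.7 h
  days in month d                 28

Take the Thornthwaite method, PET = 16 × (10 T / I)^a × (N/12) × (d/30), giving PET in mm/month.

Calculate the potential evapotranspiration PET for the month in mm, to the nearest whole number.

10T/I = 10 × 19.9 / 96.8 = 2.0558
(10T/I)^a = 2.0558^2.117 = 4.5981
Uncorrected PET = 16 × 4.5981 = 73.570 mm
Correction = (N/12)(d/30) = (12.7/12)(28/30) = 0.9878
PET = 73.570 × 0.9878 = 72.672 mm/month

73 mm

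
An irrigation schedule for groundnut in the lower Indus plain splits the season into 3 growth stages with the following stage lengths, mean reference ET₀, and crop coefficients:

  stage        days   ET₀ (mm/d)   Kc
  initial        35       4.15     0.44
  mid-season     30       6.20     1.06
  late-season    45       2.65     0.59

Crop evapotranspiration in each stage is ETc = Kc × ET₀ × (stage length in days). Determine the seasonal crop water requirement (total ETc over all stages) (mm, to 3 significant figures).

initial: 0.44 × 4.15 × 35 = 63.91 mm
mid-season: 1.06 × 6.20 × 30 = 197.16 mm
late-season: 0.59 × 2.65 × 45 = 70.36 mm
Seasonal total = 331.43 mm

331 mm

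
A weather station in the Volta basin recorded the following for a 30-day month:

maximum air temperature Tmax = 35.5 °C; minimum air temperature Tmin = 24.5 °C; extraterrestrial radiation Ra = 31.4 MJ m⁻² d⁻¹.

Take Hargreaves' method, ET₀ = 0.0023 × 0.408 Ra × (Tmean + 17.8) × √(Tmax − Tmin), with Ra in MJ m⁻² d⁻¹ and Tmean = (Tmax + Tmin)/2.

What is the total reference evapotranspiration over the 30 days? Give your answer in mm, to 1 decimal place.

140.1 mm

Tmean = (35.5 + 24.5)/2 = 30.00 °C
0.408 Ra = 0.408 × 31.4 = 12.8112 mm/d equivalent
ET₀ = 0.0023 × 12.8112 × (30.00 + 17.8) × √11.0 = 0.0023 × 12.8112 × 47.80 × 3.3166 = 4.6713 mm/d
Over 30 days: 4.6713 × 30 = 140.139 mm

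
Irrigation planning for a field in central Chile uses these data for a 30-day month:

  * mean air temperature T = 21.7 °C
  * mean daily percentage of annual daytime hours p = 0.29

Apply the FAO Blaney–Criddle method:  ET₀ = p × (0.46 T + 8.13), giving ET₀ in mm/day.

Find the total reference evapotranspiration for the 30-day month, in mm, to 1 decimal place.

157.6 mm

ET₀ = 0.29 × (0.46 × 21.7 + 8.13) = 0.29 × 18.112 = 5.2525 mm/d
Monthly total = 5.2525 × 30 = 157.575 mm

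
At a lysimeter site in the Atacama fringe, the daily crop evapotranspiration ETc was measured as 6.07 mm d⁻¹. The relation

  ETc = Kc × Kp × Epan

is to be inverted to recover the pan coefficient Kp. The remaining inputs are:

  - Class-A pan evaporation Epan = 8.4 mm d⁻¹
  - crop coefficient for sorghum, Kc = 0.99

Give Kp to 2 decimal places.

0.73

ETc = Kc × Kp × Epan  ⇒  Kp = ETc / (Kc × Epan)
Kp = 6.07 / (0.99 × 8.4) = 6.07 / 8.316 = 0.7299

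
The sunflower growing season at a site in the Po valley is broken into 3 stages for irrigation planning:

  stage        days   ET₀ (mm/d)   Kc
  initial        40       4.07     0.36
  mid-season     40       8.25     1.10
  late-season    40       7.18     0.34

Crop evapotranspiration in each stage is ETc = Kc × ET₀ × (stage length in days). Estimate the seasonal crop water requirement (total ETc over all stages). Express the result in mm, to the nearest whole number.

519 mm

initial: 0.36 × 4.07 × 40 = 58.61 mm
mid-season: 1.10 × 8.25 × 40 = 363.00 mm
late-season: 0.34 × 7.18 × 40 = 97.65 mm
Seasonal total = 519.26 mm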